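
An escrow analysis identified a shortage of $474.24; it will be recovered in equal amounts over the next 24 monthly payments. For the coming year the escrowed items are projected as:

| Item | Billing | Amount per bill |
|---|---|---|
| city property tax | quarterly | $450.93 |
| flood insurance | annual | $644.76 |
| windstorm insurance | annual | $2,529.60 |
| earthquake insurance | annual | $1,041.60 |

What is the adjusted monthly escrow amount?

$521.40

City property tax: $450.93 × 4 = $1,803.72/yr
Flood insurance: $644.76/yr
Windstorm insurance: $2,529.60/yr
Earthquake insurance: $1,041.60/yr
Total annual escrow = $1,803.72 + $644.76 + $2,529.60 + $1,041.60 = $6,019.68
Monthly = $6,019.68 ÷ 12 = $501.64
Shortage spread = $474.24 ÷ 24 = $19.76/mo
New monthly escrow = $501.64 + $19.76 = $521.40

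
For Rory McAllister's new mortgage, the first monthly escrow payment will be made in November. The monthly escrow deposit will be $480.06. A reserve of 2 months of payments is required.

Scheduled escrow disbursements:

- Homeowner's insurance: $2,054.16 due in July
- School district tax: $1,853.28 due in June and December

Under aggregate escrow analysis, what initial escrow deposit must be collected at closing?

$2,400.30

Cushion = 2 × $480.06 = $960.12
Trial balance (start $0, +$480.06 each month, − disbursements):
  Nov: +$480.06 → $480.06
  Dec: +$480.06 − $1,853.28 → -$893.16
  Jan: +$480.06 → -$413.10
  Feb: +$480.06 → $66.96
  Mar: +$480.06 → $547.02
  Apr: +$480.06 → $1,027.08
  May: +$480.06 → $1,507.14
  Jun: +$480.06 − $1,853.28 → $133.92
  Jul: +$480.06 − $2,054.16 → -$1,440.18
  Aug: +$480.06 → -$960.12
  Sep: +$480.06 → -$480.06
  Oct: +$480.06 → $0.00
Lowest trial balance = -$1,440.18 (Jul)
Initial deposit = cushion − low point = $960.12 − (-$1,440.18) = $2,400.30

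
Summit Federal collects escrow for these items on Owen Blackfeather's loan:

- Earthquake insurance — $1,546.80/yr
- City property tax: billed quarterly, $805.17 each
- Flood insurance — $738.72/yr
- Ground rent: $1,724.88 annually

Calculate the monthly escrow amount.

$602.59

Earthquake insurance — $1,546.80/yr
City property tax — $805.17 × 4 = $3,220.68/yr
Flood insurance — $738.72/yr
Ground rent — $1,724.88/yr
Annual escrow total = $7,231.08
Monthly escrow = $7,231.08 ÷ 12 = $602.59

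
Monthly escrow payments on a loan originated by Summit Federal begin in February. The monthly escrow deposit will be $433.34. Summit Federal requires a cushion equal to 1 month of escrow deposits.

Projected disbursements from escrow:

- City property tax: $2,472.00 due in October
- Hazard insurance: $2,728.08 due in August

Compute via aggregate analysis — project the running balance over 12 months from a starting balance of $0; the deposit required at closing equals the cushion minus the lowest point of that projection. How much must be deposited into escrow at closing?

$1,733.36

Cushion = 1 × $433.34 = $433.34
Trial balance (start $0, +$433.34 each month, − disbursements):
  Feb: +$433.34 → $433.34
  Mar: +$433.34 → $866.68
  Apr: +$433.34 → $1,300.02
  May: +$433.34 → $1,733.36
  Jun: +$433.34 → $2,166.70
  Jul: +$433.34 → $2,600.04
  Aug: +$433.34 − $2,728.08 → $305.30
  Sep: +$433.34 → $738.64
  Oct: +$433.34 − $2,472.00 → -$1,300.02
  Nov: +$433.34 → -$866.68
  Dec: +$433.34 → -$433.34
  Jan: +$433.34 → $0.00
Lowest trial balance = -$1,300.02 (Oct)
Initial deposit = cushion − low point = $433.34 − (-$1,300.02) = $1,733.36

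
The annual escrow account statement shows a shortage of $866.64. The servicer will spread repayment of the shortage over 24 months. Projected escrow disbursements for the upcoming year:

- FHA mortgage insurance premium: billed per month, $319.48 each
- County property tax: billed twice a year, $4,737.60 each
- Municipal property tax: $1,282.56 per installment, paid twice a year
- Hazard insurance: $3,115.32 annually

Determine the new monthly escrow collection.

FHA mortgage insurance premium: $319.48 × 12 = $3,833.76 per year
County property tax: $4,737.60 × 2 = $9,475.20 per year
Municipal property tax: $1,282.56 × 2 = $2,565.12 per year
Hazard insurance: $3,115.32 per year
Total per year = $3,833.76 + $9,475.20 + $2,565.12 + $3,115.32 = $18,989.40
Monthly escrow = $18,989.40 / 12 = $1,582.45
Shortage spread = $866.64 ÷ 24 = $36.11/mo
New monthly escrow = $1,582.45 + $36.11 = $1,618.56

$1,618.56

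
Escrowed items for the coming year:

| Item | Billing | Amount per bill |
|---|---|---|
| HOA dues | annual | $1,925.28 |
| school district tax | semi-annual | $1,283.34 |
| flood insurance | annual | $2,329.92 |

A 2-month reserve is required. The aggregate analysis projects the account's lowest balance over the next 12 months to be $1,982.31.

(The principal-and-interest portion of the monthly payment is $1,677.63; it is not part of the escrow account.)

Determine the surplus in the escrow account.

$845.33

HOA dues: $1,925.28 per year
School district tax: $1,283.34 × 2 = $2,566.68 per year
Flood insurance: $2,329.92 per year
Combined annual = $1,925.28 + $2,566.68 + $2,329.92 = $6,821.88
Base monthly escrow = $6,821.88 / 12 = $568.49
Cushion = 2 × $568.49 = $1,136.98
Excess over cushion: $1,982.31 − $1,136.98 = $845.33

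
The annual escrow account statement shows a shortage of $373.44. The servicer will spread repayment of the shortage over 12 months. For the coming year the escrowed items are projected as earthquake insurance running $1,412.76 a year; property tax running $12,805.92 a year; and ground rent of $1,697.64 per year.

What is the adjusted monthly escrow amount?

Earthquake insurance: $1,412.76
Property tax: $12,805.92
Ground rent: $1,697.64
Combined annual = $15,916.32
Monthly = $15,916.32 ÷ 12 = $1,326.36
Shortage spread = $373.44 ÷ 12 = $31.12/mo
Adjusted monthly = $1,326.36 + $31.12 = $1,357.48

$1,357.48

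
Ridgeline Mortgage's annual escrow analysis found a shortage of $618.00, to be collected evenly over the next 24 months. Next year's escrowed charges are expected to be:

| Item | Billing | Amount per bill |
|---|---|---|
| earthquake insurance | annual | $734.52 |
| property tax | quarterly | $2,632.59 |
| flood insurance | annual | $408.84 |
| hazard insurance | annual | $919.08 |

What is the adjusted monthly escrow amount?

$1,075.15

Earthquake insurance = $734.52/yr
Property tax = $2,632.59 × 4 = $10,530.36/yr
Flood insurance = $408.84/yr
Hazard insurance = $919.08/yr
Combined annual = $12,592.80
Per month = $12,592.80 ÷ 12 = $1,049.40
Shortage per month = $618.00 ÷ 24 = $25.75
New monthly escrow = $1,049.40 + $25.75 = $1,075.15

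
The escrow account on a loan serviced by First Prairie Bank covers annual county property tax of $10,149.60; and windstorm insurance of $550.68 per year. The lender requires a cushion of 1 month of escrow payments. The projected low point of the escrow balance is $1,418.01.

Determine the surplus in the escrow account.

County property tax — $10,149.60/yr
Windstorm insurance — $550.68/yr
Annual escrow total = $10,149.60 + $550.68 = $10,700.28
Monthly escrow = $10,700.28 / 12 = $891.69
Cushion = 1 × $891.69 = $891.69
Surplus = $1,418.01 − $891.69 = $526.32

$526.32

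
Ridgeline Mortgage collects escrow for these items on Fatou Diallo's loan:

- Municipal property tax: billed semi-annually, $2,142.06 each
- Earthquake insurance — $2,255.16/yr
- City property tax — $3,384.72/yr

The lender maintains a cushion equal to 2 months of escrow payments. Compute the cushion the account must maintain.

$1,654.00

Municipal property tax = $2,142.06 × 2 = $4,284.12 per year
Earthquake insurance = $2,255.16 per year
City property tax = $3,384.72 per year
Total per year = $4,284.12 + $2,255.16 + $3,384.72 = $9,924.00
Per month = $9,924.00 / 12 = $827.00
Required cushion = 2 × $827.00 = $1,654.00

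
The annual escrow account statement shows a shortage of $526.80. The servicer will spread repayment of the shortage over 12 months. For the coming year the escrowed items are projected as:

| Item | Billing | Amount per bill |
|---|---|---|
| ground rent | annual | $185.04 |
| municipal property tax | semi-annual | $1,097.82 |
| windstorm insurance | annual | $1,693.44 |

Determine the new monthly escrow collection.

Ground rent — $185.04 annually
Municipal property tax — $1,097.82 × 2 = $2,195.64 annually
Windstorm insurance — $1,693.44 annually
Total per year = $185.04 + $2,195.64 + $1,693.44 = $4,074.12
Base monthly escrow = $4,074.12 ÷ 12 = $339.51
Shortage per month = $526.80 / 12 = $43.90
New monthly escrow = $339.51 + $43.90 = $383.41

$383.41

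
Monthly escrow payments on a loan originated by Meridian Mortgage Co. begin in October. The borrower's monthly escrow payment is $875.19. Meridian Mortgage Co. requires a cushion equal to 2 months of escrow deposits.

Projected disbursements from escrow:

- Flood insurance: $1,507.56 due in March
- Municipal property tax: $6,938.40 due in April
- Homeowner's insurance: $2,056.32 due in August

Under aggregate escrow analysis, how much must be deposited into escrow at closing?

$4,070.01

Cushion = 2 × $875.19 = $1,750.38
Trial balance (start $0, +$875.19 each month, − disbursements):
  Oct: +$875.19 → $875.19
  Nov: +$875.19 → $1,750.38
  Dec: +$875.19 → $2,625.57
  Jan: +$875.19 → $3,500.76
  Feb: +$875.19 → $4,375.95
  Mar: +$875.19 − $1,507.56 → $3,743.58
  Apr: +$875.19 − $6,938.40 → -$2,319.63
  May: +$875.19 → -$1,444.44
  Jun: +$875.19 → -$569.25
  Jul: +$875.19 → $305.94
  Aug: +$875.19 − $2,056.32 → -$875.19
  Sep: +$875.19 → $0.00
Lowest trial balance = -$2,319.63 (Apr)
Initial deposit = cushion − low point = $1,750.38 − (-$2,319.63) = $4,070.01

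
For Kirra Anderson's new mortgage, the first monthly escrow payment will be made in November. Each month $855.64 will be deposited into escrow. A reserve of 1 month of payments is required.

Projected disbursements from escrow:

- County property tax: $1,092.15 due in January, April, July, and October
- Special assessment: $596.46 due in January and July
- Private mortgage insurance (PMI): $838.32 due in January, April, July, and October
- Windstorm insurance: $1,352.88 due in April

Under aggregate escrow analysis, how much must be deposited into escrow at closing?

$1,532.08

Cushion = 1 × $855.64 = $855.64
Trial balance (start $0, +$855.64 each month, − disbursements):
  Nov: +$855.64 → $855.64
  Dec: +$855.64 → $1,711.28
  Jan: +$855.64 − $2,526.93 → $39.99
  Feb: +$855.64 → $895.63
  Mar: +$855.64 → $1,751.27
  Apr: +$855.64 − $3,283.35 → -$676.44
  May: +$855.64 → $179.20
  Jun: +$855.64 → $1,034.84
  Jul: +$855.64 − $2,526.93 → -$636.45
  Aug: +$855.64 → $219.19
  Sep: +$855.64 → $1,074.83
  Oct: +$855.64 − $1,930.47 → $0.00
Lowest trial balance = -$676.44 (Apr)
Initial deposit = cushion − low point = $855.64 − (-$676.44) = $1,532.08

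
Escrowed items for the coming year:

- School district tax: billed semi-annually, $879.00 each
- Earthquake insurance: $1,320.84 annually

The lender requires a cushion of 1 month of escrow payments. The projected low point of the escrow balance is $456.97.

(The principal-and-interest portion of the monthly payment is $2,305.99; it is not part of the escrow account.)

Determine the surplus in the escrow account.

$200.40

School district tax — $879.00 × 2 = $1,758.00 per year
Earthquake insurance — $1,320.84 per year
Total per year = $1,758.00 + $1,320.84 = $3,078.84
Monthly escrow = $3,078.84 ÷ 12 = $256.57
Cushion = 1 × $256.57 = $256.57
Excess over cushion: $456.97 − $256.57 = $200.40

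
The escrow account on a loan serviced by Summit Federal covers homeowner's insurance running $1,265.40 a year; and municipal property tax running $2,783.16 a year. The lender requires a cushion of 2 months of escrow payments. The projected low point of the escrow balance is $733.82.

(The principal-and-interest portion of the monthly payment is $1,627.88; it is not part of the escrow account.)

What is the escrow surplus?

$59.06

Homeowner's insurance = $1,265.40
Municipal property tax = $2,783.16
Yearly total = $1,265.40 + $2,783.16 = $4,048.56
Monthly escrow = $4,048.56 / 12 = $337.38
Required reserve = 2 × $337.38 = $674.76
Surplus = $733.82 − $674.76 = $59.06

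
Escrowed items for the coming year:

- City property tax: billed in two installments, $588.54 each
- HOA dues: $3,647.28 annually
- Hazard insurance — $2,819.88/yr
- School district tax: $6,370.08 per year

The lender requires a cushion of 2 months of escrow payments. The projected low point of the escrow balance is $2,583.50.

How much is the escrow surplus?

$247.78

City property tax — $588.54 × 2 = $1,177.08 per year
HOA dues — $3,647.28 per year
Hazard insurance — $2,819.88 per year
School district tax — $6,370.08 per year
Total annual escrow = $14,014.32
Monthly = $14,014.32 / 12 = $1,167.86
Cushion = 2 × $1,167.86 = $2,335.72
Surplus = $2,583.50 − $2,335.72 = $247.78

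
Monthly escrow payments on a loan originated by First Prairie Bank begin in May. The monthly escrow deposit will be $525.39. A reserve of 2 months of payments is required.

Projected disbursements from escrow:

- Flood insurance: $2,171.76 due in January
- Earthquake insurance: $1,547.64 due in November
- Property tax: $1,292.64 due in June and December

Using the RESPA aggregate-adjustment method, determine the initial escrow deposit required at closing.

$2,626.95

Cushion = 2 × $525.39 = $1,050.78
Trial balance (start $0, +$525.39 each month, − disbursements):
  May: +$525.39 → $525.39
  Jun: +$525.39 − $1,292.64 → -$241.86
  Jul: +$525.39 → $283.53
  Aug: +$525.39 → $808.92
  Sep: +$525.39 → $1,334.31
  Oct: +$525.39 → $1,859.70
  Nov: +$525.39 − $1,547.64 → $837.45
  Dec: +$525.39 − $1,292.64 → $70.20
  Jan: +$525.39 − $2,171.76 → -$1,576.17
  Feb: +$525.39 → -$1,050.78
  Mar: +$525.39 → -$525.39
  Apr: +$525.39 → $0.00
Lowest trial balance = -$1,576.17 (Jan)
Initial deposit = cushion − low point = $1,050.78 − (-$1,576.17) = $2,626.95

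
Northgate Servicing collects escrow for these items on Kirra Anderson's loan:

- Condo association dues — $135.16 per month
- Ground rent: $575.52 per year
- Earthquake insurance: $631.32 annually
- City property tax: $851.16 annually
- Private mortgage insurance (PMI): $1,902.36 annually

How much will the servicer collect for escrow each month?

$465.19

Condo association dues — $135.16 × 12 = $1,621.92
Ground rent — $575.52
Earthquake insurance — $631.32
City property tax — $851.16
Private mortgage insurance (PMI) — $1,902.36
Combined annual = $1,621.92 + $575.52 + $631.32 + $851.16 + $1,902.36 = $5,582.28
Monthly escrow = $5,582.28 / 12 = $465.19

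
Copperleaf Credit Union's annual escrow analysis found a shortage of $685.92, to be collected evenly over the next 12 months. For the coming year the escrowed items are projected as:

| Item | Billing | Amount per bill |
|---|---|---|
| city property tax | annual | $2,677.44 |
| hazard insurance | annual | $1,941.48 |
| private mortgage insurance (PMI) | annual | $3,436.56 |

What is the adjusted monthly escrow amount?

City property tax = $2,677.44 per year
Hazard insurance = $1,941.48 per year
Private mortgage insurance (PMI) = $3,436.56 per year
Yearly total = $8,055.48
Base monthly escrow = $8,055.48 / 12 = $671.29
Shortage spread = $685.92 / 12 = $57.16/mo
New monthly escrow = $671.29 + $57.16 = $728.45

$728.45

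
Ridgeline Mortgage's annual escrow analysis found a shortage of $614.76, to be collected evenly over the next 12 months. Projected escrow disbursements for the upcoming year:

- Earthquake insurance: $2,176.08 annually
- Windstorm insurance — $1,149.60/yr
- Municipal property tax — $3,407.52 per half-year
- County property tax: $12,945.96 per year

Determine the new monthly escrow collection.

$1,975.12

Earthquake insurance = $2,176.08/yr
Windstorm insurance = $1,149.60/yr
Municipal property tax = $3,407.52 × 2 = $6,815.04/yr
County property tax = $12,945.96/yr
Annual escrow total = $2,176.08 + $1,149.60 + $6,815.04 + $12,945.96 = $23,086.68
Per month = $23,086.68 / 12 = $1,923.89
Shortage spread = $614.76 ÷ 12 = $51.23/mo
New monthly escrow = $1,923.89 + $51.23 = $1,975.12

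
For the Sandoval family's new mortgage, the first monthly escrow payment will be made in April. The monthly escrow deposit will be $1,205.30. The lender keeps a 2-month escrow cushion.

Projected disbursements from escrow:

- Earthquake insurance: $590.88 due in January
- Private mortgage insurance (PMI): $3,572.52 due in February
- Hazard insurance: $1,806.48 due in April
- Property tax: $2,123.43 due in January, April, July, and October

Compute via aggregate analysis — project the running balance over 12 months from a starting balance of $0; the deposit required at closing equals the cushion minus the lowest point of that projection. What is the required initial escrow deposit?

Cushion = 2 × $1,205.30 = $2,410.60
Trial balance (start $0, +$1,205.30 each month, − disbursements):
  Apr: +$1,205.30 − $3,929.91 → -$2,724.61
  May: +$1,205.30 → -$1,519.31
  Jun: +$1,205.30 → -$314.01
  Jul: +$1,205.30 − $2,123.43 → -$1,232.14
  Aug: +$1,205.30 → -$26.84
  Sep: +$1,205.30 → $1,178.46
  Oct: +$1,205.30 − $2,123.43 → $260.33
  Nov: +$1,205.30 → $1,465.63
  Dec: +$1,205.30 → $2,670.93
  Jan: +$1,205.30 − $2,714.31 → $1,161.92
  Feb: +$1,205.30 − $3,572.52 → -$1,205.30
  Mar: +$1,205.30 → $0.00
Lowest trial balance = -$2,724.61 (Apr)
Initial deposit = cushion − low point = $2,410.60 − (-$2,724.61) = $5,135.21

$5,135.21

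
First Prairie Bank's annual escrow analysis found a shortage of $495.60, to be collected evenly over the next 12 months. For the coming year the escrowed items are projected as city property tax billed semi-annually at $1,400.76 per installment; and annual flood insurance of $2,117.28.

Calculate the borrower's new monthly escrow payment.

City property tax = $1,400.76 × 2 = $2,801.52 annually
Flood insurance = $2,117.28 annually
Yearly total = $4,918.80
Per month = $4,918.80 / 12 = $409.90
Monthly shortage recovery: $495.60 ÷ 12 = $41.30
New monthly escrow = $409.90 + $41.30 = $451.20

$451.20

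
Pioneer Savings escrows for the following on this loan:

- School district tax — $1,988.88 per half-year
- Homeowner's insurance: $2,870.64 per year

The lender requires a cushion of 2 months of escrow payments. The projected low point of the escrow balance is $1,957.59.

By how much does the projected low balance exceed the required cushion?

School district tax — $1,988.88 × 2 = $3,977.76 annually
Homeowner's insurance — $2,870.64 annually
Total annual escrow = $6,848.40
Base monthly escrow = $6,848.40 ÷ 12 = $570.70
Required reserve = 2 × $570.70 = $1,141.40
Excess over cushion: $1,957.59 − $1,141.40 = $816.19

$816.19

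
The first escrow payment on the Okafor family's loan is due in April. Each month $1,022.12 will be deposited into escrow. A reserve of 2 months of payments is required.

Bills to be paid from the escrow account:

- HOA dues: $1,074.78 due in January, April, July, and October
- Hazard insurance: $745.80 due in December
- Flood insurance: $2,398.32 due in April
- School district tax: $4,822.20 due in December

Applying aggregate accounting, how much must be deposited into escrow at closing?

Cushion = 2 × $1,022.12 = $2,044.24
Trial balance (start $0, +$1,022.12 each month, − disbursements):
  Apr: +$1,022.12 − $3,473.10 → -$2,450.98
  May: +$1,022.12 → -$1,428.86
  Jun: +$1,022.12 → -$406.74
  Jul: +$1,022.12 − $1,074.78 → -$459.40
  Aug: +$1,022.12 → $562.72
  Sep: +$1,022.12 → $1,584.84
  Oct: +$1,022.12 − $1,074.78 → $1,532.18
  Nov: +$1,022.12 → $2,554.30
  Dec: +$1,022.12 − $5,568.00 → -$1,991.58
  Jan: +$1,022.12 − $1,074.78 → -$2,044.24
  Feb: +$1,022.12 → -$1,022.12
  Mar: +$1,022.12 → $0.00
Lowest trial balance = -$2,450.98 (Apr)
Initial deposit = cushion − low point = $2,044.24 − (-$2,450.98) = $4,495.22

$4,495.22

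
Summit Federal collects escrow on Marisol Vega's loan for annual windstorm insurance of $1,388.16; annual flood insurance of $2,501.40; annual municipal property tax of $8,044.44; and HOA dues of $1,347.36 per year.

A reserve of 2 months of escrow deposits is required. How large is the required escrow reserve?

$2,213.56

Windstorm insurance = $1,388.16
Flood insurance = $2,501.40
Municipal property tax = $8,044.44
HOA dues = $1,347.36
Combined annual = $13,281.36
Per month = $13,281.36 / 12 = $1,106.78
Reserve = 2 × $1,106.78 = $2,213.56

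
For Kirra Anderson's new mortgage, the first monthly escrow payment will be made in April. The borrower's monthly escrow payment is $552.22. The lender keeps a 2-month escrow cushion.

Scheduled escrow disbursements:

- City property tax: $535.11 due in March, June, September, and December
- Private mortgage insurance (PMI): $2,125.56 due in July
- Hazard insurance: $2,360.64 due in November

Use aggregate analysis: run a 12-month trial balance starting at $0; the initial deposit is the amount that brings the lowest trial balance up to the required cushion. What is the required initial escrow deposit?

Cushion = 2 × $552.22 = $1,104.44
Trial balance (start $0, +$552.22 each month, − disbursements):
  Apr: +$552.22 → $552.22
  May: +$552.22 → $1,104.44
  Jun: +$552.22 − $535.11 → $1,121.55
  Jul: +$552.22 − $2,125.56 → -$451.79
  Aug: +$552.22 → $100.43
  Sep: +$552.22 − $535.11 → $117.54
  Oct: +$552.22 → $669.76
  Nov: +$552.22 − $2,360.64 → -$1,138.66
  Dec: +$552.22 − $535.11 → -$1,121.55
  Jan: +$552.22 → -$569.33
  Feb: +$552.22 → -$17.11
  Mar: +$552.22 − $535.11 → $0.00
Lowest trial balance = -$1,138.66 (Nov)
Initial deposit = cushion − low point = $1,104.44 − (-$1,138.66) = $2,243.10

$2,243.10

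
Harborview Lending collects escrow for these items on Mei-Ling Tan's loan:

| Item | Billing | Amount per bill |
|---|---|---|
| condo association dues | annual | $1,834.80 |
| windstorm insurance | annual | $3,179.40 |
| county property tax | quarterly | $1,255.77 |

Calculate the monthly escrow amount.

$836.44

Condo association dues — $1,834.80
Windstorm insurance — $3,179.40
County property tax — $1,255.77 × 4 = $5,023.08
Yearly total = $1,834.80 + $3,179.40 + $5,023.08 = $10,037.28
Monthly escrow = $10,037.28 ÷ 12 = $836.44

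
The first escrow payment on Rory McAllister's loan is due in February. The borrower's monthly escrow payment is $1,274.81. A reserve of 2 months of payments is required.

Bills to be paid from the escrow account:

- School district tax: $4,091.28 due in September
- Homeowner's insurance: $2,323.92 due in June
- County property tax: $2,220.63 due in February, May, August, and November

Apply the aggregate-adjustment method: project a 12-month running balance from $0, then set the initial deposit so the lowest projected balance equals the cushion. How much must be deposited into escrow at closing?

Cushion = 2 × $1,274.81 = $2,549.62
Trial balance (start $0, +$1,274.81 each month, − disbursements):
  Feb: +$1,274.81 − $2,220.63 → -$945.82
  Mar: +$1,274.81 → $328.99
  Apr: +$1,274.81 → $1,603.80
  May: +$1,274.81 − $2,220.63 → $657.98
  Jun: +$1,274.81 − $2,323.92 → -$391.13
  Jul: +$1,274.81 → $883.68
  Aug: +$1,274.81 − $2,220.63 → -$62.14
  Sep: +$1,274.81 − $4,091.28 → -$2,878.61
  Oct: +$1,274.81 → -$1,603.80
  Nov: +$1,274.81 − $2,220.63 → -$2,549.62
  Dec: +$1,274.81 → -$1,274.81
  Jan: +$1,274.81 → $0.00
Lowest trial balance = -$2,878.61 (Sep)
Initial deposit = cushion − low point = $2,549.62 − (-$2,878.61) = $5,428.23

$5,428.23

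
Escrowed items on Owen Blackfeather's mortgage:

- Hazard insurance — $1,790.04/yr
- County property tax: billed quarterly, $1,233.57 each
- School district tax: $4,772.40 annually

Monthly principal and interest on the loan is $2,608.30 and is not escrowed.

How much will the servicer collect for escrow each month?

$958.06

Hazard insurance — $1,790.04 per year
County property tax — $1,233.57 × 4 = $4,934.28 per year
School district tax — $4,772.40 per year
Total annual escrow = $11,496.72
Monthly escrow = $11,496.72 / 12 = $958.06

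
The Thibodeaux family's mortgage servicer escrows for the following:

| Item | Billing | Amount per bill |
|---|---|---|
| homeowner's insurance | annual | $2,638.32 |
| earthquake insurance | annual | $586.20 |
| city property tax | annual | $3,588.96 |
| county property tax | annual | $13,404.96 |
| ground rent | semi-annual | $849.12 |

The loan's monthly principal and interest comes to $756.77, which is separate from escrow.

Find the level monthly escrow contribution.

Homeowner's insurance — $2,638.32/yr
Earthquake insurance — $586.20/yr
City property tax — $3,588.96/yr
County property tax — $13,404.96/yr
Ground rent — $849.12 × 2 = $1,698.24/yr
Annual escrow total = $2,638.32 + $586.20 + $3,588.96 + $13,404.96 + $1,698.24 = $21,916.68
Monthly = $21,916.68 / 12 = $1,826.39

$1,826.39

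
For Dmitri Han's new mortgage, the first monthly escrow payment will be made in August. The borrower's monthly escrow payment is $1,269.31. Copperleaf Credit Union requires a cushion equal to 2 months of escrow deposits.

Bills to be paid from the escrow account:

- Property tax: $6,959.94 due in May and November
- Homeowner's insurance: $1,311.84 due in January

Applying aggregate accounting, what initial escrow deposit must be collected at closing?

Cushion = 2 × $1,269.31 = $2,538.62
Trial balance (start $0, +$1,269.31 each month, − disbursements):
  Aug: +$1,269.31 → $1,269.31
  Sep: +$1,269.31 → $2,538.62
  Oct: +$1,269.31 → $3,807.93
  Nov: +$1,269.31 − $6,959.94 → -$1,882.70
  Dec: +$1,269.31 → -$613.39
  Jan: +$1,269.31 − $1,311.84 → -$655.92
  Feb: +$1,269.31 → $613.39
  Mar: +$1,269.31 → $1,882.70
  Apr: +$1,269.31 → $3,152.01
  May: +$1,269.31 − $6,959.94 → -$2,538.62
  Jun: +$1,269.31 → -$1,269.31
  Jul: +$1,269.31 → $0.00
Lowest trial balance = -$2,538.62 (May)
Initial deposit = cushion − low point = $2,538.62 − (-$2,538.62) = $5,077.24

$5,077.24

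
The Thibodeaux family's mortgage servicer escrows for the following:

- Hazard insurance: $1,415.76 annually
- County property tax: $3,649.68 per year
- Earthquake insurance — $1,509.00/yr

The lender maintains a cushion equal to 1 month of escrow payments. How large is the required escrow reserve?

Hazard insurance = $1,415.76 annually
County property tax = $3,649.68 annually
Earthquake insurance = $1,509.00 annually
Annual escrow total = $6,574.44
Monthly = $6,574.44 ÷ 12 = $547.87
Cushion = 1 × $547.87 = $547.87

$547.87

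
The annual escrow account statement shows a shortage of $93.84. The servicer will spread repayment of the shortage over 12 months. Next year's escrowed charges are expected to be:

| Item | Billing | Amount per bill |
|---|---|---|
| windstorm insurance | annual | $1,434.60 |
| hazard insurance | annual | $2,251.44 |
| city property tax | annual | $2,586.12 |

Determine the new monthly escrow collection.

$530.50

Windstorm insurance = $1,434.60
Hazard insurance = $2,251.44
City property tax = $2,586.12
Total annual escrow = $6,272.16
Base monthly escrow = $6,272.16 ÷ 12 = $522.68
Shortage spread = $93.84 ÷ 12 = $7.82/mo
New monthly escrow = $522.68 + $7.82 = $530.50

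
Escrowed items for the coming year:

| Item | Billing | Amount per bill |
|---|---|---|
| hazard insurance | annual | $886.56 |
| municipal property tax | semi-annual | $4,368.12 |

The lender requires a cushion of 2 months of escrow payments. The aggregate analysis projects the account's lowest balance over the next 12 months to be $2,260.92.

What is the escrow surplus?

Hazard insurance: $886.56/yr
Municipal property tax: $4,368.12 × 2 = $8,736.24/yr
Yearly total = $886.56 + $8,736.24 = $9,622.80
Monthly escrow = $9,622.80 / 12 = $801.90
Cushion = 2 × $801.90 = $1,603.80
Excess over cushion: $2,260.92 − $1,603.80 = $657.12

$657.12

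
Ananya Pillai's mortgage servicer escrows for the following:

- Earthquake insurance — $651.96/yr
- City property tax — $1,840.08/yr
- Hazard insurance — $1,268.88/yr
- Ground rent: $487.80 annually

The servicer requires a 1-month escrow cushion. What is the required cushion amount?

Earthquake insurance = $651.96
City property tax = $1,840.08
Hazard insurance = $1,268.88
Ground rent = $487.80
Annual escrow total = $4,248.72
Monthly = $4,248.72 / 12 = $354.06
Reserve = 1 × $354.06 = $354.06

$354.06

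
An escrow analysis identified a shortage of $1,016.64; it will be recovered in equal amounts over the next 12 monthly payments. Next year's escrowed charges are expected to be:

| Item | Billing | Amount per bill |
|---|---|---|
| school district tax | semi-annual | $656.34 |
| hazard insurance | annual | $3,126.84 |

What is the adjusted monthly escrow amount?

$454.68

School district tax = $656.34 × 2 = $1,312.68 per year
Hazard insurance = $3,126.84 per year
Annual escrow total = $4,439.52
Monthly escrow = $4,439.52 / 12 = $369.96
Monthly shortage recovery: $1,016.64 / 12 = $84.72
Adjusted monthly = $369.96 + $84.72 = $454.68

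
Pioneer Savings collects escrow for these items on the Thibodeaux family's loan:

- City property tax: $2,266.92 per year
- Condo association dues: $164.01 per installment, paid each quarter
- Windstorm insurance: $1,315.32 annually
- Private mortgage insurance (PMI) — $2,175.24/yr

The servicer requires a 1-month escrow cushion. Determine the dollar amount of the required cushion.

$534.46

City property tax: $2,266.92 annually
Condo association dues: $164.01 × 4 = $656.04 annually
Windstorm insurance: $1,315.32 annually
Private mortgage insurance (PMI): $2,175.24 annually
Total annual escrow = $6,413.52
Monthly escrow = $6,413.52 / 12 = $534.46
Required cushion = 1 × $534.46 = $534.46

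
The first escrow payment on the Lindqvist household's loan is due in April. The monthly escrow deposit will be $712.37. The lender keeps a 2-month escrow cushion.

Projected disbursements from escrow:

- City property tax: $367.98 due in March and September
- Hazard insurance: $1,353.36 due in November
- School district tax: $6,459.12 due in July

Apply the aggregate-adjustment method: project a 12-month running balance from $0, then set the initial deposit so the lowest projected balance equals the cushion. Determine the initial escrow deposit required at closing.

$5,034.38

Cushion = 2 × $712.37 = $1,424.74
Trial balance (start $0, +$712.37 each month, − disbursements):
  Apr: +$712.37 → $712.37
  May: +$712.37 → $1,424.74
  Jun: +$712.37 → $2,137.11
  Jul: +$712.37 − $6,459.12 → -$3,609.64
  Aug: +$712.37 → -$2,897.27
  Sep: +$712.37 − $367.98 → -$2,552.88
  Oct: +$712.37 → -$1,840.51
  Nov: +$712.37 − $1,353.36 → -$2,481.50
  Dec: +$712.37 → -$1,769.13
  Jan: +$712.37 → -$1,056.76
  Feb: +$712.37 → -$344.39
  Mar: +$712.37 − $367.98 → $0.00
Lowest trial balance = -$3,609.64 (Jul)
Initial deposit = cushion − low point = $1,424.74 − (-$3,609.64) = $5,034.38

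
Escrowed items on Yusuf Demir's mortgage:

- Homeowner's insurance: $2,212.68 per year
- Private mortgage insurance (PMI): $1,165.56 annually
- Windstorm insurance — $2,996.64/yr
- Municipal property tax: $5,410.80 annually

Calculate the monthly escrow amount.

Homeowner's insurance — $2,212.68 annually
Private mortgage insurance (PMI) — $1,165.56 annually
Windstorm insurance — $2,996.64 annually
Municipal property tax — $5,410.80 annually
Combined annual = $2,212.68 + $1,165.56 + $2,996.64 + $5,410.80 = $11,785.68
Base monthly escrow = $11,785.68 ÷ 12 = $982.14

$982.14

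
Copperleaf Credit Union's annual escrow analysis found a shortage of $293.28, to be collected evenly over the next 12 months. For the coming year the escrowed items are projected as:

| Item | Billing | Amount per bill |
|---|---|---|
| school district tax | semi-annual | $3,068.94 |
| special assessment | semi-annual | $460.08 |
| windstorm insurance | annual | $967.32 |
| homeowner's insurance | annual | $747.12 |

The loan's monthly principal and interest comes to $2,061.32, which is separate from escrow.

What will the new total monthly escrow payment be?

$755.48

School district tax — $3,068.94 × 2 = $6,137.88 annually
Special assessment — $460.08 × 2 = $920.16 annually
Windstorm insurance — $967.32 annually
Homeowner's insurance — $747.12 annually
Yearly total = $6,137.88 + $920.16 + $967.32 + $747.12 = $8,772.48
Per month = $8,772.48 / 12 = $731.04
Shortage per month = $293.28 ÷ 12 = $24.44
New monthly escrow = $731.04 + $24.44 = $755.48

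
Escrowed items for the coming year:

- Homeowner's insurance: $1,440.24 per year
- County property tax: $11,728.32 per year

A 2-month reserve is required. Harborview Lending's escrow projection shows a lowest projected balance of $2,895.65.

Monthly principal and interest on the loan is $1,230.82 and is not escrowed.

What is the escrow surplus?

Homeowner's insurance — $1,440.24
County property tax — $11,728.32
Annual escrow total = $1,440.24 + $11,728.32 = $13,168.56
Per month = $13,168.56 ÷ 12 = $1,097.38
Required reserve = 2 × $1,097.38 = $2,194.76
Surplus = $2,895.65 − $2,194.76 = $700.89

$700.89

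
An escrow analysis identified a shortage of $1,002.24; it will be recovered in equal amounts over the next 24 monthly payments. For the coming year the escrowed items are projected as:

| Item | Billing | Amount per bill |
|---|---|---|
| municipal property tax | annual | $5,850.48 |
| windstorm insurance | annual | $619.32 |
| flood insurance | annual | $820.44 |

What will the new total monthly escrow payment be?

$649.28

Municipal property tax: $5,850.48/yr
Windstorm insurance: $619.32/yr
Flood insurance: $820.44/yr
Annual escrow total = $5,850.48 + $619.32 + $820.44 = $7,290.24
Base monthly escrow = $7,290.24 / 12 = $607.52
Shortage per month = $1,002.24 / 24 = $41.76
New monthly escrow = $607.52 + $41.76 = $649.28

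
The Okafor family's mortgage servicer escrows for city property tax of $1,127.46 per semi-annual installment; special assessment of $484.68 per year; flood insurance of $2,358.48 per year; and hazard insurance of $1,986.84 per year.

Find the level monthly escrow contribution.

City property tax = $1,127.46 × 2 = $2,254.92/yr
Special assessment = $484.68/yr
Flood insurance = $2,358.48/yr
Hazard insurance = $1,986.84/yr
Total per year = $7,084.92
Monthly = $7,084.92 ÷ 12 = $590.41

$590.41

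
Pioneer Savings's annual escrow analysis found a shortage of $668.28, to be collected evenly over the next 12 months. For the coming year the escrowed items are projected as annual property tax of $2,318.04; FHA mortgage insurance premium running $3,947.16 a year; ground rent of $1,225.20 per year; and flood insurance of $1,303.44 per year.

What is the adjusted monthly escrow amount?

Property tax — $2,318.04
FHA mortgage insurance premium — $3,947.16
Ground rent — $1,225.20
Flood insurance — $1,303.44
Yearly total = $2,318.04 + $3,947.16 + $1,225.20 + $1,303.44 = $8,793.84
Monthly escrow = $8,793.84 / 12 = $732.82
Shortage spread = $668.28 / 12 = $55.69/mo
New monthly escrow = $732.82 + $55.69 = $788.51

$788.51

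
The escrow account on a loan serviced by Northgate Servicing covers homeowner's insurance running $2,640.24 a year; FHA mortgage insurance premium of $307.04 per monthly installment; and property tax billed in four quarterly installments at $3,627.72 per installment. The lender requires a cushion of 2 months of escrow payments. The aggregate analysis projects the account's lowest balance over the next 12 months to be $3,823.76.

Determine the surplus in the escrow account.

Homeowner's insurance — $2,640.24 per year
FHA mortgage insurance premium — $307.04 × 12 = $3,684.48 per year
Property tax — $3,627.72 × 4 = $14,510.88 per year
Annual escrow total = $20,835.60
Monthly = $20,835.60 ÷ 12 = $1,736.30
Required reserve = 2 × $1,736.30 = $3,472.60
Excess over cushion: $3,823.76 − $3,472.60 = $351.16

$351.16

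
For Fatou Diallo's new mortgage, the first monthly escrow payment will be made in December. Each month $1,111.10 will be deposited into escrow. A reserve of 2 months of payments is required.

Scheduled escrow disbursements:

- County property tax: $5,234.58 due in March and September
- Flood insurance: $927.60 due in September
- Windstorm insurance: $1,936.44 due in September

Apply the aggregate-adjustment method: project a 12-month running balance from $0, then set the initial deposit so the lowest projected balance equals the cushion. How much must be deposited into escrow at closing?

Cushion = 2 × $1,111.10 = $2,222.20
Trial balance (start $0, +$1,111.10 each month, − disbursements):
  Dec: +$1,111.10 → $1,111.10
  Jan: +$1,111.10 → $2,222.20
  Feb: +$1,111.10 → $3,333.30
  Mar: +$1,111.10 − $5,234.58 → -$790.18
  Apr: +$1,111.10 → $320.92
  May: +$1,111.10 → $1,432.02
  Jun: +$1,111.10 → $2,543.12
  Jul: +$1,111.10 → $3,654.22
  Aug: +$1,111.10 → $4,765.32
  Sep: +$1,111.10 − $8,098.62 → -$2,222.20
  Oct: +$1,111.10 → -$1,111.10
  Nov: +$1,111.10 → $0.00
Lowest trial balance = -$2,222.20 (Sep)
Initial deposit = cushion − low point = $2,222.20 − (-$2,222.20) = $4,444.40

$4,444.40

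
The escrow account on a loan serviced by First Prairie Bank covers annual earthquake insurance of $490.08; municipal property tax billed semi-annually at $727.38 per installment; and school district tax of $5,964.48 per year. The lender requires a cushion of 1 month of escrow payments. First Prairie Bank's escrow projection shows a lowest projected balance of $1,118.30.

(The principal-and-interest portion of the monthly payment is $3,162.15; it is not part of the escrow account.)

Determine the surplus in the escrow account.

$459.19

Earthquake insurance = $490.08
Municipal property tax = $727.38 × 2 = $1,454.76
School district tax = $5,964.48
Combined annual = $490.08 + $1,454.76 + $5,964.48 = $7,909.32
Base monthly escrow = $7,909.32 / 12 = $659.11
Required cushion = 1 × $659.11 = $659.11
Excess over cushion: $1,118.30 − $659.11 = $459.19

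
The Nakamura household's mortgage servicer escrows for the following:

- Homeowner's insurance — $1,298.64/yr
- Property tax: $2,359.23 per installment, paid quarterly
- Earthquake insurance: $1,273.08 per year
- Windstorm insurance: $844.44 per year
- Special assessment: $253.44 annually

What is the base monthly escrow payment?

$1,092.21

Homeowner's insurance: $1,298.64 per year
Property tax: $2,359.23 × 4 = $9,436.92 per year
Earthquake insurance: $1,273.08 per year
Windstorm insurance: $844.44 per year
Special assessment: $253.44 per year
Total annual escrow = $1,298.64 + $9,436.92 + $1,273.08 + $844.44 + $253.44 = $13,106.52
Per month = $13,106.52 ÷ 12 = $1,092.21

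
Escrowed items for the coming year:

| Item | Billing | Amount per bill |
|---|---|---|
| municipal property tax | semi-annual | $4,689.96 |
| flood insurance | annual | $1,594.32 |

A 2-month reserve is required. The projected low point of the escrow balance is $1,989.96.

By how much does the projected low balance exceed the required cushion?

Municipal property tax — $4,689.96 × 2 = $9,379.92 annually
Flood insurance — $1,594.32 annually
Total per year = $9,379.92 + $1,594.32 = $10,974.24
Monthly escrow = $10,974.24 / 12 = $914.52
Required cushion = 2 × $914.52 = $1,829.04
Excess over cushion: $1,989.96 − $1,829.04 = $160.92

$160.92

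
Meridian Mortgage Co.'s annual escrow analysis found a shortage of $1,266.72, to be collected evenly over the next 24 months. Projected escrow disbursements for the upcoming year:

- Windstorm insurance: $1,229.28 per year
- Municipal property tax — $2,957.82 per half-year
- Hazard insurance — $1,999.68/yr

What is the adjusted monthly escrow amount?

Windstorm insurance: $1,229.28
Municipal property tax: $2,957.82 × 2 = $5,915.64
Hazard insurance: $1,999.68
Yearly total = $1,229.28 + $5,915.64 + $1,999.68 = $9,144.60
Monthly escrow = $9,144.60 / 12 = $762.05
Shortage per month = $1,266.72 ÷ 24 = $52.78
Adjusted monthly = $762.05 + $52.78 = $814.83

$814.83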